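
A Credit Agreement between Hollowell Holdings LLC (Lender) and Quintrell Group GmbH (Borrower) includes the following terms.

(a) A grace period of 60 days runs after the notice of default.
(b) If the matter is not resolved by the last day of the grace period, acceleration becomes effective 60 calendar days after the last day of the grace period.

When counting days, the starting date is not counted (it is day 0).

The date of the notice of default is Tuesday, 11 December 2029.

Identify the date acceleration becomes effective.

Adding 60 calendar days to 11 December 2029 gives 9 February 2030, which is the last day of the grace period.
The date acceleration becomes effective: 9 February 2030 + 60 days = 10 April 2030.

10 April 2030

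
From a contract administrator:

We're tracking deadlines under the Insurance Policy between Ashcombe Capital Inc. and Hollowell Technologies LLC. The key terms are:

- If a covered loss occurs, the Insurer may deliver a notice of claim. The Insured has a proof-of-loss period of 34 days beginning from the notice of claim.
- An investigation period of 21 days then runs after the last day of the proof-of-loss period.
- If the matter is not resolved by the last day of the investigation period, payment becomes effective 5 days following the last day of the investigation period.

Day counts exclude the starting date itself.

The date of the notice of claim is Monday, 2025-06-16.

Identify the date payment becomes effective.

The last day of the proof-of-loss period: 34 calendar days after 2025-06-16 is 2025-07-20.
The last day of the investigation period: 21 calendar days after 2025-07-20 is 2025-08-10.
Adding 5 calendar days to 2025-08-10 gives 2025-08-15, which is the date payment becomes effective.

2025-08-15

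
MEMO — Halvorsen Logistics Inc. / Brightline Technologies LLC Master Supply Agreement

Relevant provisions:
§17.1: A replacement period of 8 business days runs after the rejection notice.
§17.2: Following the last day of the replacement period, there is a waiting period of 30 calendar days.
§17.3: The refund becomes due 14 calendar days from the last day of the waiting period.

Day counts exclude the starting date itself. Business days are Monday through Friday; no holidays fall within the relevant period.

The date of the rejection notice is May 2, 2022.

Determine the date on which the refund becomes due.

The last day of the replacement period: 8 business days after Monday, May 2, 2022, skipping weekends — May 3, May 4, May 5, May 6, May 9, May 10, May 11, May 12 — lands on Thursday, May 12, 2022.
Adding 30 calendar days to May 12, 2022 gives Jun 11, 2022, which is the last day of the waiting period.
Adding 14 calendar days to Jun 11, 2022 gives Jun 25, 2022, which is the date on which the refund becomes due.

Jun 25, 2022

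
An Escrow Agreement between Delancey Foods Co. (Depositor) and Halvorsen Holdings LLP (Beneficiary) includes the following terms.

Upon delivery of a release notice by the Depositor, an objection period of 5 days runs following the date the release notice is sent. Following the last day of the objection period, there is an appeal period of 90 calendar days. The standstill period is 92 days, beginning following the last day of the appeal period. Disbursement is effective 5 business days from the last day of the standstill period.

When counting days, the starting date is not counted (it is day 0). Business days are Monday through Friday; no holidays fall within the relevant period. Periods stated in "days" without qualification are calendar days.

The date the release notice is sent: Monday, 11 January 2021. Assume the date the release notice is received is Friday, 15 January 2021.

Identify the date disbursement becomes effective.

23 July 2021

The last day of the objection period: 11 January 2021 + 5 days = 16 January 2021.
Adding 90 calendar days to 16 January 2021 gives 16 April 2021, which is the last day of the appeal period.
The last day of the standstill period: 92 calendar days after 16 April 2021 is 17 July 2021.
The date disbursement becomes effective: counting 5 business days from Saturday, 17 July 2021 (Jul 19, Jul 20, Jul 21, Jul 22, Jul 23, skipping weekends) reaches Friday, 23 July 2021.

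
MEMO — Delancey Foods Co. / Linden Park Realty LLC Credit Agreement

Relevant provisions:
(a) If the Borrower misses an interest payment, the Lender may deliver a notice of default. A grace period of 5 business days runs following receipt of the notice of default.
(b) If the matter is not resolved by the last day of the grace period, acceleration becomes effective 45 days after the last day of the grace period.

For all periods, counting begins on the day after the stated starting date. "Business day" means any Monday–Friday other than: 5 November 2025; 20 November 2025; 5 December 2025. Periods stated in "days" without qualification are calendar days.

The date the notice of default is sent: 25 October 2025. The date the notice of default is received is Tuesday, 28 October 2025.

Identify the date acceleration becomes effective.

19 December 2025

The last day of the grace period: counting 5 business days from Tuesday, 28 October 2025 (Oct 29, Oct 30, Oct 31, Nov 3, Nov 4, skipping weekends) reaches Tuesday, 4 November 2025.
Adding 45 calendar days to 4 November 2025 gives 19 December 2025, which is the date acceleration becomes effective.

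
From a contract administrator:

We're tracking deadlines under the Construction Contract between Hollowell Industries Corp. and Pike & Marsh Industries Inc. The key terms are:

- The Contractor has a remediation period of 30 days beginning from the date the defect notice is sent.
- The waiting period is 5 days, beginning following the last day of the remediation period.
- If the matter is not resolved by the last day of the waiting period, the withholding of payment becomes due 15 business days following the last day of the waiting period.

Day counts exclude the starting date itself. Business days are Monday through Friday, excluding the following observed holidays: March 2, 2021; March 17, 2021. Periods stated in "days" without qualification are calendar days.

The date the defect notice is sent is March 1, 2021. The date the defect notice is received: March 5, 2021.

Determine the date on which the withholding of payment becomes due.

April 26, 2021

The last day of the remediation period: March 1, 2021 + 30 days = March 31, 2021.
Adding 5 calendar days to March 31, 2021 gives April 5, 2021, which is the last day of the waiting period.
The date on which the withholding of payment becomes due: counting 15 business days from Monday, April 5, 2021 (Apr 6, Apr 7, Apr 8, Apr 9, …, Apr 22, Apr 23, Apr 26, skipping weekends) reaches Monday, April 26, 2021.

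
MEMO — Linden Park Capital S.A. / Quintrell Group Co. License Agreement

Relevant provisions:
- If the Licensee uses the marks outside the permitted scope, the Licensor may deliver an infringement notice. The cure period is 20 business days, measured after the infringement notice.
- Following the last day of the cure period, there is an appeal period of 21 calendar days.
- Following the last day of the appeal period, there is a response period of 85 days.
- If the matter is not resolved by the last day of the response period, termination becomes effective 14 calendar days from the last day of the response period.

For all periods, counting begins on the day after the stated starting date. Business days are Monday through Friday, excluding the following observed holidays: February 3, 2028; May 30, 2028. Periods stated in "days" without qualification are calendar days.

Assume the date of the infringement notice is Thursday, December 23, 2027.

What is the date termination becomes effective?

The last day of the cure period: 20 business days after Thursday, December 23, 2027, skipping weekends — Dec 24, Dec 27, Dec 28, Dec 29, …, Jan 18, Jan 19, Jan 20 — lands on Thursday, January 20, 2028.
Adding 21 calendar days to January 20, 2028 gives February 10, 2028, which is the last day of the appeal period.
The last day of the response period: February 10, 2028 + 85 days = May 5, 2028.
Adding 14 calendar days to May 5, 2028 gives May 19, 2028, which is the date termination becomes effective.

May 19, 2028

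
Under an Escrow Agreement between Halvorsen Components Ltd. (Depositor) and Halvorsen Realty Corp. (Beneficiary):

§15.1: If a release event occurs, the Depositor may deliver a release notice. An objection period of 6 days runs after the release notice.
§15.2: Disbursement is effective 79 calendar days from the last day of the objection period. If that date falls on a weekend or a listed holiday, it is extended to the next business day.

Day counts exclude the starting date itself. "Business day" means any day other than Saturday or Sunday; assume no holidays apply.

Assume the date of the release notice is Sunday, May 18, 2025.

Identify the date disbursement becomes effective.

August 11, 2025

The last day of the objection period: 6 calendar days after May 18, 2025 is May 24, 2025.
Adding 79 calendar days to May 24, 2025 gives August 11, 2025, which is the date disbursement becomes effective. August 11, 2025 is a Monday, so no roll-forward applies.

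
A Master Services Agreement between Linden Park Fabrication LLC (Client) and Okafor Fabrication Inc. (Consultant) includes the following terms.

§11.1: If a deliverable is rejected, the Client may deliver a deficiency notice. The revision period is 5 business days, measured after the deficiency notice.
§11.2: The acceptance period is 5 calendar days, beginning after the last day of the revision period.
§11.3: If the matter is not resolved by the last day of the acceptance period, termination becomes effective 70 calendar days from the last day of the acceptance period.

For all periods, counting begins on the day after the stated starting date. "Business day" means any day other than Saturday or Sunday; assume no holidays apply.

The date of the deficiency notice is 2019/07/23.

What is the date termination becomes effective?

2019/10/13

The last day of the revision period: 5 business days after Tuesday, 2019/07/23, skipping weekends — Jul 24, Jul 25, Jul 26, Jul 29, Jul 30 — lands on Tuesday, 2019/07/30.
Adding 5 calendar days to 2019/07/30 gives 2019/08/04, which is the last day of the acceptance period.
The date termination becomes effective: 2019/08/04 + 70 days = 2019/10/13.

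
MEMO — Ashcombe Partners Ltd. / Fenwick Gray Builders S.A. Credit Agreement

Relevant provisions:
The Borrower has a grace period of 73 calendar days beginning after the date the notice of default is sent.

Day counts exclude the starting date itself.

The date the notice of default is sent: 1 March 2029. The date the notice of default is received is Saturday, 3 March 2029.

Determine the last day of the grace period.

13 May 2029

Adding 73 calendar days to 1 March 2029 gives 13 May 2029, which is the last day of the grace period.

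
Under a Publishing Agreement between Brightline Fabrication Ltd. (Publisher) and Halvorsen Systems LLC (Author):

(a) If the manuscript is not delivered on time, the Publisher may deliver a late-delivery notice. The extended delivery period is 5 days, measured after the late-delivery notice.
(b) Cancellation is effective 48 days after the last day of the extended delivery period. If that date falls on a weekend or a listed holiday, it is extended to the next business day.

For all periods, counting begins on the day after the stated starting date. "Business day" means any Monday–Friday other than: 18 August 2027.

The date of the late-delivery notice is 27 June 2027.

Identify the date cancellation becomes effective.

19 August 2027

Adding 5 calendar days to 27 June 2027 gives 2 July 2027, which is the last day of the extended delivery period.
Adding 48 calendar days to 2 July 2027 gives 19 August 2027, which is the date cancellation becomes effective. 19 August 2027 is a Thursday and is not a listed holiday, so no roll-forward applies.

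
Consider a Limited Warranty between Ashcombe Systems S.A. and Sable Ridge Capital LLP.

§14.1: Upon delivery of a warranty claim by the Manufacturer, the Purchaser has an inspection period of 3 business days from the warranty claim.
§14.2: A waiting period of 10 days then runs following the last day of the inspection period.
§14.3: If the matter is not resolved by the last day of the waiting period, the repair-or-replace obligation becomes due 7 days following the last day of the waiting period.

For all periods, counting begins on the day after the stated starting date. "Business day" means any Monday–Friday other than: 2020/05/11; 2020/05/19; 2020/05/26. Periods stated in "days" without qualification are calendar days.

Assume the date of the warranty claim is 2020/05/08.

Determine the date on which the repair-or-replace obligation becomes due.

From Friday, 2020/05/08, 3 business days (May 12, May 13, May 14, skipping weekends and the listed holiday on May 11) brings us to Thursday, 2020/05/14, which is the last day of the inspection period.
The last day of the waiting period: 2020/05/14 + 10 days = 2020/05/24.
The date on which the repair-or-replace obligation becomes due: 7 calendar days after 2020/05/24 is 2020/05/31.

2020/05/31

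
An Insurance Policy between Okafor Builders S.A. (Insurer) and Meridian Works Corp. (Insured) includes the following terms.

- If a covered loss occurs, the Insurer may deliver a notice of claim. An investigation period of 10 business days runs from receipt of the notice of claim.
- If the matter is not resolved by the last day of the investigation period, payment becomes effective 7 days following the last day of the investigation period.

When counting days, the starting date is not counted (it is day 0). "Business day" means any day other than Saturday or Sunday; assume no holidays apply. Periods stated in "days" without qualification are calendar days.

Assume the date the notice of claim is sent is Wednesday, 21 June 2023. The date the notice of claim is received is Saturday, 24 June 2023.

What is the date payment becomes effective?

The last day of the investigation period: 10 business days after Saturday, 24 June 2023, skipping weekends — Jun 26, Jun 27, Jun 28, Jun 29, Jun 30, Jul 3, Jul 4, Jul 5, Jul 6, Jul 7 — lands on Friday, 7 July 2023.
The date payment becomes effective: 7 calendar days after 7 July 2023 is 14 July 2023.

14 July 2023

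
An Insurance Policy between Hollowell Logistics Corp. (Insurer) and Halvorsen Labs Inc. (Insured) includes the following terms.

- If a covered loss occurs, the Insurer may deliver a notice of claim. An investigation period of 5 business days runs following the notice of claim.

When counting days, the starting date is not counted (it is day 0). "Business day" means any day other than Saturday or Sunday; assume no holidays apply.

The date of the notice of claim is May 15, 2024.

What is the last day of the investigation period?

May 22, 2024

The last day of the investigation period: 5 business days after Wednesday, May 15, 2024, skipping weekends — May 16, May 17, May 20, May 21, May 22 — lands on Wednesday, May 22, 2024.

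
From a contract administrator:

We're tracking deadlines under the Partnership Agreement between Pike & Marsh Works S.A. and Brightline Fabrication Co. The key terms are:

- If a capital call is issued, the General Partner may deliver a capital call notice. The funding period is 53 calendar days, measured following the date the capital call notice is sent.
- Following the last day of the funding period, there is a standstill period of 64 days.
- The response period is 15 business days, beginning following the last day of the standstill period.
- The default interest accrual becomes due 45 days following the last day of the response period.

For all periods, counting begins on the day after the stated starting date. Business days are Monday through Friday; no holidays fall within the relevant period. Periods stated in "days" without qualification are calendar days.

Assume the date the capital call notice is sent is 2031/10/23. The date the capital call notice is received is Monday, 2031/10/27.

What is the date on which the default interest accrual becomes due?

2032/04/23

The last day of the funding period: 53 calendar days after 2031/10/23 is 2031/12/15.
The last day of the standstill period: 2031/12/15 + 64 days = 2032/02/17.
The last day of the response period: counting 15 business days from Tuesday, 2032/02/17 (Feb 18, Feb 19, Feb 20, Feb 23, …, Mar 5, Mar 8, Mar 9, skipping weekends) reaches Tuesday, 2032/03/09.
Adding 45 calendar days to 2032/03/09 gives 2032/04/23, which is the date on which the default interest accrual becomes due.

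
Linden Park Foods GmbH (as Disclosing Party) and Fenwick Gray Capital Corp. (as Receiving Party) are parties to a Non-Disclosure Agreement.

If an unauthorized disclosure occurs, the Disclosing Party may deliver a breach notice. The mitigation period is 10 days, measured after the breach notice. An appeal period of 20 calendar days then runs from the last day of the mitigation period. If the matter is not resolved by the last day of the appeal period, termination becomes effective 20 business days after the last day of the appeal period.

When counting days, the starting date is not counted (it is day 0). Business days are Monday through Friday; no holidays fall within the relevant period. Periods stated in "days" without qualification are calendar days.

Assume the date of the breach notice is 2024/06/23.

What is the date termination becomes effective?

The last day of the mitigation period: 10 calendar days after 2024/06/23 is 2024/07/03.
The last day of the appeal period: 2024/07/03 + 20 days = 2024/07/23.
The date termination becomes effective: 20 business days after Tuesday, 2024/07/23, skipping weekends — Jul 24, Jul 25, Jul 26, Jul 29, …, Aug 16, Aug 19, Aug 20 — lands on Tuesday, 2024/08/20.

2024/08/20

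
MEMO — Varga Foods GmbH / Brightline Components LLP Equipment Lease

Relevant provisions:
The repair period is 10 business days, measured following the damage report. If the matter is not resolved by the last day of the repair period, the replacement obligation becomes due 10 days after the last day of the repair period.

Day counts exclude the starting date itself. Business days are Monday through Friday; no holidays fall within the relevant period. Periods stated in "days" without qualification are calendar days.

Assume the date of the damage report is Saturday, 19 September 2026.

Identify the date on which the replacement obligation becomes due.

The last day of the repair period: counting 10 business days from Saturday, 19 September 2026 (Sep 21, Sep 22, Sep 23, Sep 24, Sep 25, Sep 28, Sep 29, Sep 30, Oct 1, Oct 2, skipping weekends) reaches Friday, 2 October 2026.
The date on which the replacement obligation becomes due: 2 October 2026 + 10 days = 12 October 2026.

12 October 2026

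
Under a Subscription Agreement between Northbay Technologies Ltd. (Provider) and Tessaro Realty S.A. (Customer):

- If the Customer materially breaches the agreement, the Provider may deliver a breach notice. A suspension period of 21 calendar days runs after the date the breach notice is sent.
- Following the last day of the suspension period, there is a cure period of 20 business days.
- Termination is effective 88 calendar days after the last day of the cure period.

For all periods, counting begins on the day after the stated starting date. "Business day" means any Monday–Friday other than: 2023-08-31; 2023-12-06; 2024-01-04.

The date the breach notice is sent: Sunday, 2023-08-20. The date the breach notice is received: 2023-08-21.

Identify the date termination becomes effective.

2024-01-02

The last day of the suspension period: 2023-08-20 + 21 days = 2023-09-10.
The last day of the cure period: counting 20 business days from Sunday, 2023-09-10 (Sep 11, Sep 12, Sep 13, Sep 14, …, Oct 4, Oct 5, Oct 6, skipping weekends) reaches Friday, 2023-10-06.
The date termination becomes effective: 2023-10-06 + 88 days = 2024-01-02.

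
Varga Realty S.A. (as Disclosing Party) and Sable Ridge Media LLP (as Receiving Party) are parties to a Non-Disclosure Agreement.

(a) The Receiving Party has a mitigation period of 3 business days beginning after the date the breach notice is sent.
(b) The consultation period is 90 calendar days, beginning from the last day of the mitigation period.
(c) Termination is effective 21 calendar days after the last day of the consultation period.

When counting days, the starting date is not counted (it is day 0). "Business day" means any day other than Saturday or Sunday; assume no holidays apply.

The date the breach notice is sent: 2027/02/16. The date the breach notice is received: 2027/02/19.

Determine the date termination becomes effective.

The last day of the mitigation period: counting 3 business days from Tuesday, 2027/02/16 (Feb 17, Feb 18, Feb 19, skipping weekends) reaches Friday, 2027/02/19.
Adding 90 calendar days to 2027/02/19 gives 2027/05/20, which is the last day of the consultation period.
Adding 21 calendar days to 2027/05/20 gives 2027/06/10, which is the date termination becomes effective.

2027/06/10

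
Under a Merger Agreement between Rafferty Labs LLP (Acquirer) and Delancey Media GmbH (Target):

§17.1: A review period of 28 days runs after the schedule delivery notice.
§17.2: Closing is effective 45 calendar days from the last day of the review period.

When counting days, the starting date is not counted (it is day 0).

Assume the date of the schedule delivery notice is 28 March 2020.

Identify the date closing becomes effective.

9 June 2020

The last day of the review period: 28 March 2020 + 28 days = 25 April 2020.
Adding 45 calendar days to 25 April 2020 gives 9 June 2020, which is the date closing becomes effective.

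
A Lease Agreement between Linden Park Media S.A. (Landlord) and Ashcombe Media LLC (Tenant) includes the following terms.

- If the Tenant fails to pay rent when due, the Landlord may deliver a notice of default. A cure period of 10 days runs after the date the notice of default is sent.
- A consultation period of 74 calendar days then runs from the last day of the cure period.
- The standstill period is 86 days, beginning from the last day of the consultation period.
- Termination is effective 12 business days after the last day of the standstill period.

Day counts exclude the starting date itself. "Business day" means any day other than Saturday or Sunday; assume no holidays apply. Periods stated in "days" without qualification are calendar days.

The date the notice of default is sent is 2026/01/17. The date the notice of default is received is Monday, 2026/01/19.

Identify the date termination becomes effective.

2026/07/22

The last day of the cure period: 2026/01/17 + 10 days = 2026/01/27.
The last day of the consultation period: 2026/01/27 + 74 days = 2026/04/11.
Adding 86 calendar days to 2026/04/11 gives 2026/07/06, which is the last day of the standstill period.
From Monday, 2026/07/06, 12 business days (Jul 7, Jul 8, Jul 9, Jul 10, …, Jul 20, Jul 21, Jul 22, skipping weekends) brings us to Wednesday, 2026/07/22, which is the date termination becomes effective.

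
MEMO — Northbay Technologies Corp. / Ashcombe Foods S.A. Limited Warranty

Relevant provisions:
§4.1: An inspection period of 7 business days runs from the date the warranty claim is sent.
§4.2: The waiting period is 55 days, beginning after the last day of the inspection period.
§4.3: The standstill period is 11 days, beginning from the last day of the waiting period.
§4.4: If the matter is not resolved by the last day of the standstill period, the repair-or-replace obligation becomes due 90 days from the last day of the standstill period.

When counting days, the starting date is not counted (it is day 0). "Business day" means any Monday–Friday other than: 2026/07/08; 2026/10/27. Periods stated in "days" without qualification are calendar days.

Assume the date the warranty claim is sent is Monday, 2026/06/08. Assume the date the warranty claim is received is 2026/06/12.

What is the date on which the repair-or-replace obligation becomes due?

2026/11/20

The last day of the inspection period: 7 business days after Monday, 2026/06/08, skipping weekends — Jun 9, Jun 10, Jun 11, Jun 12, Jun 15, Jun 16, Jun 17 — lands on Wednesday, 2026/06/17.
Adding 55 calendar days to 2026/06/17 gives 2026/08/11, which is the last day of the waiting period.
Adding 11 calendar days to 2026/08/11 gives 2026/08/22, which is the last day of the standstill period.
The date on which the repair-or-replace obligation becomes due: 90 calendar days after 2026/08/22 is 2026/11/20.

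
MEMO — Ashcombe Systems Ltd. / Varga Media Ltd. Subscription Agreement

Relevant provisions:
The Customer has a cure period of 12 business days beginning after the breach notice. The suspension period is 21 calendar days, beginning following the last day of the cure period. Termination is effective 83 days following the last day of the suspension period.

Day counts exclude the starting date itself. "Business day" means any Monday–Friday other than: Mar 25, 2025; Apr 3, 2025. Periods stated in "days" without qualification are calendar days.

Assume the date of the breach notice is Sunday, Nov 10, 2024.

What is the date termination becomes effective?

Mar 10, 2025

From Sunday, Nov 10, 2024, 12 business days (Nov 11, Nov 12, Nov 13, Nov 14, …, Nov 22, Nov 25, Nov 26, skipping weekends) brings us to Tuesday, Nov 26, 2024, which is the last day of the cure period.
The last day of the suspension period: 21 calendar days after Nov 26, 2024 is Dec 17, 2024.
The date termination becomes effective: Dec 17, 2024 + 83 days = Mar 10, 2025.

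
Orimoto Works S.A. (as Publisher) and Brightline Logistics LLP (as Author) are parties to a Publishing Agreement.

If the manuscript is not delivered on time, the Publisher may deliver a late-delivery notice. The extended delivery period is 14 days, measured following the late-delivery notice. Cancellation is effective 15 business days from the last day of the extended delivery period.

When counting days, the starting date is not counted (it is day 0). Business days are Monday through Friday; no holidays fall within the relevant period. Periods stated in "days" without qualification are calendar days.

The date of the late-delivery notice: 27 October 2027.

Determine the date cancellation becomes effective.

The last day of the extended delivery period: 14 calendar days after 27 October 2027 is 10 November 2027.
The date cancellation becomes effective: 15 business days after Wednesday, 10 November 2027, skipping weekends — Nov 11, Nov 12, Nov 15, Nov 16, …, Nov 29, Nov 30, Dec 1 — lands on Wednesday, 1 December 2027.

1 December 2027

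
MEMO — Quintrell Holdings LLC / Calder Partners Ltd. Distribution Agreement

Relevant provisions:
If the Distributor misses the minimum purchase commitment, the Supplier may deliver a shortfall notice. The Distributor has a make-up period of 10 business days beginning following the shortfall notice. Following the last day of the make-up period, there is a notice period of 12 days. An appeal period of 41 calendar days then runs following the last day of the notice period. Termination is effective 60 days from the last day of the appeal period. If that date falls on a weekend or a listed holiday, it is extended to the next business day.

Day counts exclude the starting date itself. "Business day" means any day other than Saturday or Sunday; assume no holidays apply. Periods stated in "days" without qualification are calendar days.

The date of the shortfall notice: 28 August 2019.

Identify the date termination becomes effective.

2 January 2020

The last day of the make-up period: counting 10 business days from Wednesday, 28 August 2019 (Aug 29, Aug 30, Sep 2, Sep 3, Sep 4, Sep 5, Sep 6, Sep 9, Sep 10, Sep 11, skipping weekends) reaches Wednesday, 11 September 2019.
The last day of the notice period: 11 September 2019 + 12 days = 23 September 2019.
Adding 41 calendar days to 23 September 2019 gives 3 November 2019, which is the last day of the appeal period.
The date termination becomes effective: 60 calendar days after 3 November 2019 is 2 January 2020. 2 January 2020 is a Thursday, so no roll-forward applies.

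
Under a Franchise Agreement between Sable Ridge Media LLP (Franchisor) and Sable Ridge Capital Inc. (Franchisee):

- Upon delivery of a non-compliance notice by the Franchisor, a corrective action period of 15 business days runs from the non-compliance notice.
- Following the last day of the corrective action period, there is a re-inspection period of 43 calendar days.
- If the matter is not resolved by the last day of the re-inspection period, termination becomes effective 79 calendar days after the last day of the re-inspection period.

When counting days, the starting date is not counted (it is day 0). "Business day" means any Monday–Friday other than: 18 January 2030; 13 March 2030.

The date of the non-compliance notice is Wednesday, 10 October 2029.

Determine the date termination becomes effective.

2 March 2030

The last day of the corrective action period: counting 15 business days from Wednesday, 10 October 2029 (Oct 11, Oct 12, Oct 15, Oct 16, …, Oct 29, Oct 30, Oct 31, skipping weekends) reaches Wednesday, 31 October 2029.
The last day of the re-inspection period: 31 October 2029 + 43 days = 13 December 2029.
The date termination becomes effective: 79 calendar days after 13 December 2029 is 2 March 2030.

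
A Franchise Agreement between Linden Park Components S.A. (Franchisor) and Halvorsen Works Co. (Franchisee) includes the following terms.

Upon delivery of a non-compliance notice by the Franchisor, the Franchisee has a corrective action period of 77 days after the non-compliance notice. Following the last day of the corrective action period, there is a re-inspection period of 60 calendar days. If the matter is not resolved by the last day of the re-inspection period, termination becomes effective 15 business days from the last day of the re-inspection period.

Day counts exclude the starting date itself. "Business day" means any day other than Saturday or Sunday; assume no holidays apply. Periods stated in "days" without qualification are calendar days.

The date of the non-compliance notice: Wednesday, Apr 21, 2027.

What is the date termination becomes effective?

Sep 24, 2027

The last day of the corrective action period: Apr 21, 2027 + 77 days = Jul 7, 2027.
Adding 60 calendar days to Jul 7, 2027 gives Sep 5, 2027, which is the last day of the re-inspection period.
The date termination becomes effective: 15 business days after Sunday, Sep 5, 2027, skipping weekends — Sep 6, Sep 7, Sep 8, Sep 9, …, Sep 22, Sep 23, Sep 24 — lands on Friday, Sep 24, 2027.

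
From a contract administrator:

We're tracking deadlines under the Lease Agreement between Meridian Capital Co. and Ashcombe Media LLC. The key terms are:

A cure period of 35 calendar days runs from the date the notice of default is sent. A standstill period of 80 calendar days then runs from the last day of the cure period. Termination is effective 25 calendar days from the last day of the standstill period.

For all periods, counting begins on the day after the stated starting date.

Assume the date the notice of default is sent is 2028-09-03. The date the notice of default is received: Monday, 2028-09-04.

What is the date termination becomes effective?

The last day of the cure period: 2028-09-03 + 35 days = 2028-10-08.
Adding 80 calendar days to 2028-10-08 gives 2028-12-27, which is the last day of the standstill period.
The date termination becomes effective: 2028-12-27 + 25 days = 2029-01-21.

2029-01-21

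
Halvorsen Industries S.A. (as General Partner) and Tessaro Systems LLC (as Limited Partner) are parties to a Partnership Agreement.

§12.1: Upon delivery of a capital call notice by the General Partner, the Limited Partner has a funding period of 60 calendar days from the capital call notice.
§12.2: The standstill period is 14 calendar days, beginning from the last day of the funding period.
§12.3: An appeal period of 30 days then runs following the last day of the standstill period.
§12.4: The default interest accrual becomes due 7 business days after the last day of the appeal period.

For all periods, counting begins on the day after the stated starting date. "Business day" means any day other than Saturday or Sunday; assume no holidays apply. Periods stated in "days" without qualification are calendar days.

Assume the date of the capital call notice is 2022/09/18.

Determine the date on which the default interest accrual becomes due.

2023/01/10

The last day of the funding period: 60 calendar days after 2022/09/18 is 2022/11/17.
The last day of the standstill period: 14 calendar days after 2022/11/17 is 2022/12/01.
The last day of the appeal period: 30 calendar days after 2022/12/01 is 2022/12/31.
From Saturday, 2022/12/31, 7 business days (Jan 2, Jan 3, Jan 4, Jan 5, Jan 6, Jan 9, Jan 10, skipping weekends) brings us to Tuesday, 2023/01/10, which is the date on which the default interest accrual becomes due.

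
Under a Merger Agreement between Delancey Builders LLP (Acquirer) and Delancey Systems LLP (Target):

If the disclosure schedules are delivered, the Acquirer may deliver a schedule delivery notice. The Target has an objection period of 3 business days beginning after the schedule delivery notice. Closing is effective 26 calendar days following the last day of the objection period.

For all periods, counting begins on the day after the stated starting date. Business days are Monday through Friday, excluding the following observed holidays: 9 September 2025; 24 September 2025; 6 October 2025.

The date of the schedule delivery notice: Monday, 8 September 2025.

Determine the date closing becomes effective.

From Monday, 8 September 2025, 3 business days (Sep 10, Sep 11, Sep 12, skipping weekends and the listed holiday on Sep 9) brings us to Friday, 12 September 2025, which is the last day of the objection period.
The date closing becomes effective: 12 September 2025 + 26 days = 8 October 2025.

8 October 2025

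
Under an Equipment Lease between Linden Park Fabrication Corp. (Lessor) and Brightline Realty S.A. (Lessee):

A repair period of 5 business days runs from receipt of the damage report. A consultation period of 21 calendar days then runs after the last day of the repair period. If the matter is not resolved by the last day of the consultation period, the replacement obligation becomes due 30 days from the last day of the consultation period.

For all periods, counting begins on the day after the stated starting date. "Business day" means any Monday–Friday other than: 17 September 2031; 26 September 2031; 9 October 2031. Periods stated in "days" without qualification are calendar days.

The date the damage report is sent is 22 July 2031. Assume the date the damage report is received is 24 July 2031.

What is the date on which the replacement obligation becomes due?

20 September 2031

The last day of the repair period: counting 5 business days from Thursday, 24 July 2031 (Jul 25, Jul 28, Jul 29, Jul 30, Jul 31, skipping weekends) reaches Thursday, 31 July 2031.
The last day of the consultation period: 21 calendar days after 31 July 2031 is 21 August 2031.
The date on which the replacement obligation becomes due: 21 August 2031 + 30 days = 20 September 2031.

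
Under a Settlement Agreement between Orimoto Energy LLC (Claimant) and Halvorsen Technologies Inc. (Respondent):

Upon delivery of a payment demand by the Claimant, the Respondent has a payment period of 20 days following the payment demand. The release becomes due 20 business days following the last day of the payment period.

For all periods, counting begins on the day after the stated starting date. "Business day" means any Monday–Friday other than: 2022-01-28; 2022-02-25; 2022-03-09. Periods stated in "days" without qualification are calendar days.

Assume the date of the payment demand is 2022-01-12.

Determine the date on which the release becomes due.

The last day of the payment period: 2022-01-12 + 20 days = 2022-02-01.
The date on which the release becomes due: 20 business days after Tuesday, 2022-02-01, skipping weekends and the listed holiday on Feb 25 — Feb 2, Feb 3, Feb 4, Feb 7, …, Feb 28, Mar 1, Mar 2 — lands on Wednesday, 2022-03-02.

2022-03-02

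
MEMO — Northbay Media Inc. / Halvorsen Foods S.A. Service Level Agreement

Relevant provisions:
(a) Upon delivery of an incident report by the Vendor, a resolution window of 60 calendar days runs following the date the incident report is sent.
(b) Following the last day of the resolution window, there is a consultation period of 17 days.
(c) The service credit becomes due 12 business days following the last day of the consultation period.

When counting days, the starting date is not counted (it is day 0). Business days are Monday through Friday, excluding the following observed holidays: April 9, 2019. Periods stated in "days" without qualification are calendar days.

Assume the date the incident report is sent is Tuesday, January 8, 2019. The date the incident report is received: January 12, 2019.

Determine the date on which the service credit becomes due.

April 12, 2019

The last day of the resolution window: 60 calendar days after January 8, 2019 is March 9, 2019.
Adding 17 calendar days to March 9, 2019 gives March 26, 2019, which is the last day of the consultation period.
From Tuesday, March 26, 2019, 12 business days (Mar 27, Mar 28, Mar 29, Apr 1, …, Apr 10, Apr 11, Apr 12, skipping weekends and the listed holiday on Apr 9) brings us to Friday, April 12, 2019, which is the date on which the service credit becomes due.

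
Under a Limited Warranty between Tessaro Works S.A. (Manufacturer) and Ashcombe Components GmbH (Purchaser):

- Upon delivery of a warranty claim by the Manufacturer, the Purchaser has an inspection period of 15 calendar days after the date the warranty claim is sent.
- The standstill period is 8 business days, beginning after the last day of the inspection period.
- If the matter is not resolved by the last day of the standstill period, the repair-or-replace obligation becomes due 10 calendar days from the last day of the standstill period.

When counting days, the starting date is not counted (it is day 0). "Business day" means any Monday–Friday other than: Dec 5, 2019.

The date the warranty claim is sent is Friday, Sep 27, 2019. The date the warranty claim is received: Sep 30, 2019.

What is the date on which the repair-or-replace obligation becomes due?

Nov 2, 2019

The last day of the inspection period: Sep 27, 2019 + 15 days = Oct 12, 2019.
From Saturday, Oct 12, 2019, 8 business days (Oct 14, Oct 15, Oct 16, Oct 17, Oct 18, Oct 21, Oct 22, Oct 23, skipping weekends) brings us to Wednesday, Oct 23, 2019, which is the last day of the standstill period.
The date on which the repair-or-replace obligation becomes due: 10 calendar days after Oct 23, 2019 is Nov 2, 2019.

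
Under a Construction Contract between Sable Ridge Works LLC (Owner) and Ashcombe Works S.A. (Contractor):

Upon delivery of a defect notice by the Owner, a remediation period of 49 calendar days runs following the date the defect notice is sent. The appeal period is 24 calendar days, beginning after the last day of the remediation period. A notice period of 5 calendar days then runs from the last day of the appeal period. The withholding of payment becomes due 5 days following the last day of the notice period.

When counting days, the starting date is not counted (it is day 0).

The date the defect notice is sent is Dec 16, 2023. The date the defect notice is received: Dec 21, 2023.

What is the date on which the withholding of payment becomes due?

The last day of the remediation period: Dec 16, 2023 + 49 days = Feb 3, 2024.
Adding 24 calendar days to Feb 3, 2024 gives Feb 27, 2024, which is the last day of the appeal period.
The last day of the notice period: 5 calendar days after Feb 27, 2024 is Mar 3, 2024.
The date on which the withholding of payment becomes due: 5 calendar days after Mar 3, 2024 is Mar 8, 2024.

Mar 8, 2024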